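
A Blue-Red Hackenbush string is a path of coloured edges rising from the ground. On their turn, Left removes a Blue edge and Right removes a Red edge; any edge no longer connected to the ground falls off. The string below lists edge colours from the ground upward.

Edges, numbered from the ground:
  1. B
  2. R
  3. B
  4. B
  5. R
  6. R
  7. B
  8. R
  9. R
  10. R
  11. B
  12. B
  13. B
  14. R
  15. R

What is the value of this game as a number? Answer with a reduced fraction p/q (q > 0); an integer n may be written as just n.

step 1: add B to get B; options L={ 0 } R={ ∅ } ⇒ 1
step 2: add R to get BR; options L={ 0 } R={ 1 } ⇒ 1/2
step 3: add B to get BRB; options L={ 0,1/2 } R={ 1 } ⇒ 3/4
step 4: add B to get BRBB; options L={ 0,1/2,3/4 } R={ 1 } ⇒ 7/8
step 5: add R to get BRBBR; options L={ 0,1/2,3/4 } R={ 7/8,1 } ⇒ 13/16
step 6: add R to get BRBBRR; options L={ 0,1/2,3/4 } R={ 13/16,7/8,1 } ⇒ 25/32
step 7: add B to get BRBBRRB; options L={ 0,1/2,3/4,25/32 } R={ 13/16,7/8,1 } ⇒ 51/64
step 8: add R to get BRBBRRBR; options L={ 0,1/2,3/4,25/32 } R={ 51/64,13/16,7/8,1 } ⇒ 101/128
step 9: add R to get BRBBRRBRR; options L={ 0,1/2,3/4,25/32 } R={ 101/128,51/64,13/16,7/8,1 } ⇒ 201/256
step 10: add R to get BRBBRRBRRR; options L={ 0,1/2,3/4,25/32 } R={ 201/256,101/128,51/64,13/16,7/8,1 } ⇒ 401/512
step 11: add B to get BRBBRRBRRRB; options L={ 0,1/2,3/4,25/32,401/512 } R={ 201/256,101/128,51/64,13/16,7/8,1 } ⇒ 803/1024
step 12: add B to get BRBBRRBRRRBB; options L={ 0,1/2,3/4,25/32,401/512,803/1024 } R={ 201/256,101/128,51/64,13/16,7/8,1 } ⇒ 1607/2048
step 13: add B to get BRBBRRBRRRBBB; options L={ 0,1/2,3/4,25/32,401/512,803/1024,1607/2048 } R={ 201/256,101/128,51/64,13/16,7/8,1 } ⇒ 3215/4096
step 14: add R to get BRBBRRBRRRBBBR; options L={ 0,1/2,3/4,25/32,401/512,803/1024,1607/2048 } R={ 3215/4096,201/256,101/128,51/64,13/16,7/8,1 } ⇒ 6429/8192
step 15: add R to get BRBBRRBRRRBBBRR; options L={ 0,1/2,3/4,25/32,401/512,803/1024,1607/2048 } R={ 6429/8192,3215/4096,201/256,101/128,51/64,13/16,7/8,1 } ⇒ 12857/16384

12857/16384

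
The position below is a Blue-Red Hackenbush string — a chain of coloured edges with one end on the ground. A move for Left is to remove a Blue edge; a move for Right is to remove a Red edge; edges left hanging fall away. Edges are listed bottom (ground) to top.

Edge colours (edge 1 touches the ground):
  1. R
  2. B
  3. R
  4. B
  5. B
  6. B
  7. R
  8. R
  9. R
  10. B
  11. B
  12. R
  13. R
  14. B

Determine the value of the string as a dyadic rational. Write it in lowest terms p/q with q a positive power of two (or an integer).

-4557/8192

Recurse on prefixes of the 14-edge string R B R B B B R R R B B R R B:
value(R) = { — | 0 } ⇒ -1
value(RB) = { -1 | 0 } ⇒ -1/2
value(RBR) = { -1 | -1/2 0 } ⇒ -3/4
value(RBRB) = { -1 -3/4 | -1/2 0 } ⇒ -5/8
value(RBRBB) = { -1 -3/4 -5/8 | -1/2 0 } ⇒ -9/16
value(RBRBBB) = { -1 -3/4 -5/8 -9/16 | -1/2 0 } ⇒ -17/32
value(RBRBBBR) = { -1 -3/4 -5/8 -9/16 | -17/32 -1/2 0 } ⇒ -35/64
value(RBRBBBRR) = { -1 -3/4 -5/8 -9/16 | -35/64 -17/32 -1/2 0 } ⇒ -71/128
value(RBRBBBRRR) = { -1 -3/4 -5/8 -9/16 | -71/128 -35/64 -17/32 -1/2 0 } ⇒ -143/256
value(RBRBBBRRRB) = { -1 -3/4 -5/8 -9/16 -143/256 | -71/128 -35/64 -17/32 -1/2 0 } ⇒ -285/512
value(RBRBBBRRRBB) = { -1 -3/4 -5/8 -9/16 -143/256 -285/512 | -71/128 -35/64 -17/32 -1/2 0 } ⇒ -569/1024
value(RBRBBBRRRBBR) = { -1 -3/4 -5/8 -9/16 -143/256 -285/512 | -569/1024 -71/128 -35/64 -17/32 -1/2 0 } ⇒ -1139/2048
value(RBRBBBRRRBBRR) = { -1 -3/4 -5/8 -9/16 -143/256 -285/512 | -1139/2048 -569/1024 -71/128 -35/64 -17/32 -1/2 0 } ⇒ -2279/4096
value(RBRBBBRRRBBRRB) = { -1 -3/4 -5/8 -9/16 -143/256 -285/512 -2279/4096 | -1139/2048 -569/1024 -71/128 -35/64 -17/32 -1/2 0 } ⇒ -4557/8192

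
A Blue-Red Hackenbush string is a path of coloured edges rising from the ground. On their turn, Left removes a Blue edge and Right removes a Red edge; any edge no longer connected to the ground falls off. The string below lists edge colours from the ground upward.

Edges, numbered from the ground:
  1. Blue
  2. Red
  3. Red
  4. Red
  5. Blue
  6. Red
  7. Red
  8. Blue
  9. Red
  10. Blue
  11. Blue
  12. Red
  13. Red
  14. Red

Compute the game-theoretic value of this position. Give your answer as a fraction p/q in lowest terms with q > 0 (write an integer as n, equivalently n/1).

1 of 14 · B · max L 0 · min R +∞ → 1
2 of 14 · BR · max L 0 · min R 1 → 1/2
3 of 14 · BRR · max L 0 · min R 1/2 → 1/4
4 of 14 · BRRR · max L 0 · min R 1/4 → 1/8
5 of 14 · BRRRB · max L 1/8 · min R 1/4 → 3/16
6 of 14 · BRRRBR · max L 1/8 · min R 3/16 → 5/32
7 of 14 · BRRRBRR · max L 1/8 · min R 5/32 → 9/64
8 of 14 · BRRRBRRB · max L 9/64 · min R 5/32 → 19/128
9 of 14 · BRRRBRRBR · max L 9/64 · min R 19/128 → 37/256
10 of 14 · BRRRBRRBRB · max L 37/256 · min R 19/128 → 75/512
11 of 14 · BRRRBRRBRBB · max L 75/512 · min R 19/128 → 151/1024
12 of 14 · BRRRBRRBRBBR · max L 75/512 · min R 151/1024 → 301/2048
13 of 14 · BRRRBRRBRBBRR · max L 75/512 · min R 301/2048 → 601/4096
14 of 14 · BRRRBRRBRBBRRR · max L 75/512 · min R 601/4096 → 1201/8192

1201/8192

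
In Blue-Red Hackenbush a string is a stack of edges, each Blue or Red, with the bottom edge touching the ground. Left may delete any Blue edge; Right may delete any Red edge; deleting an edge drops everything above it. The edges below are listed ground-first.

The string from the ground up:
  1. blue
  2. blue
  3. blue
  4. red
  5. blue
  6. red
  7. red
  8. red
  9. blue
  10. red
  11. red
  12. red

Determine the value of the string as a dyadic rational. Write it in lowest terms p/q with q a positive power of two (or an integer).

step 1: add blue to get b; options L={ 0 } R={ · } => 1
step 2: add blue to get bb; options L={ 0,1 } R={ · } => 2
step 3: add blue to get bbb; options L={ 0,1,2 } R={ · } => 3
step 4: add red to get bbbr; options L={ 0,1,2 } R={ 3 } => 5/2
step 5: add blue to get bbbrb; options L={ 0,1,2,5/2 } R={ 3 } => 11/4
step 6: add red to get bbbrbr; options L={ 0,1,2,5/2 } R={ 11/4,3 } => 21/8
step 7: add red to get bbbrbrr; options L={ 0,1,2,5/2 } R={ 21/8,11/4,3 } => 41/16
step 8: add red to get bbbrbrrr; options L={ 0,1,2,5/2 } R={ 41/16,21/8,11/4,3 } => 81/32
step 9: add blue to get bbbrbrrrb; options L={ 0,1,2,5/2,81/32 } R={ 41/16,21/8,11/4,3 } => 163/64
step 10: add red to get bbbrbrrrbr; options L={ 0,1,2,5/2,81/32 } R={ 163/64,41/16,21/8,11/4,3 } => 325/128
step 11: add red to get bbbrbrrrbrr; options L={ 0,1,2,5/2,81/32 } R={ 325/128,163/64,41/16,21/8,11/4,3 } => 649/256
step 12: add red to get bbbrbrrrbrrr; options L={ 0,1,2,5/2,81/32 } R={ 649/256,325/128,163/64,41/16,21/8,11/4,3 } => 1297/512

1297/512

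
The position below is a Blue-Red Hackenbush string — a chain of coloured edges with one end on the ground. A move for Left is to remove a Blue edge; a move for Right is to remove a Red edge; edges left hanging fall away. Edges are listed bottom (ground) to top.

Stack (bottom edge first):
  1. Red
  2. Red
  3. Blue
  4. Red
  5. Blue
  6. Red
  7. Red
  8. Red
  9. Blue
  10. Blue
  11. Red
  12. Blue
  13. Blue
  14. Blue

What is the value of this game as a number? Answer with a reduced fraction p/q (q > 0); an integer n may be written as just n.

val_1 [R]  L=[—]  R=[0]  gives -1
val_2 [RR]  L=[—]  R=[-1, 0]  gives -2
val_3 [RRB]  L=[-2]  R=[-1, 0]  gives -3/2
val_4 [RRBR]  L=[-2]  R=[-3/2, -1, 0]  gives -7/4
val_5 [RRBRB]  L=[-2, -7/4]  R=[-3/2, -1, 0]  gives -13/8
val_6 [RRBRBR]  L=[-2, -7/4]  R=[-13/8, -3/2, -1, 0]  gives -27/16
val_7 [RRBRBRR]  L=[-2, -7/4]  R=[-27/16, -13/8, -3/2, -1, 0]  gives -55/32
val_8 [RRBRBRRR]  L=[-2, -7/4]  R=[-55/32, -27/16, -13/8, -3/2, -1, 0]  gives -111/64
val_9 [RRBRBRRRB]  L=[-2, -7/4, -111/64]  R=[-55/32, -27/16, -13/8, -3/2, -1, 0]  gives -221/128
val_10 [RRBRBRRRBB]  L=[-2, -7/4, -111/64, -221/128]  R=[-55/32, -27/16, -13/8, -3/2, -1, 0]  gives -441/256
val_11 [RRBRBRRRBBR]  L=[-2, -7/4, -111/64, -221/128]  R=[-441/256, -55/32, -27/16, -13/8, -3/2, -1, 0]  gives -883/512
val_12 [RRBRBRRRBBRB]  L=[-2, -7/4, -111/64, -221/128, -883/512]  R=[-441/256, -55/32, -27/16, -13/8, -3/2, -1, 0]  gives -1765/1024
val_13 [RRBRBRRRBBRBB]  L=[-2, -7/4, -111/64, -221/128, -883/512, -1765/1024]  R=[-441/256, -55/32, -27/16, -13/8, -3/2, -1, 0]  gives -3529/2048
val_14 [RRBRBRRRBBRBBB]  L=[-2, -7/4, -111/64, -221/128, -883/512, -1765/1024, -3529/2048]  R=[-441/256, -55/32, -27/16, -13/8, -3/2, -1, 0]  gives -7057/4096

-7057/4096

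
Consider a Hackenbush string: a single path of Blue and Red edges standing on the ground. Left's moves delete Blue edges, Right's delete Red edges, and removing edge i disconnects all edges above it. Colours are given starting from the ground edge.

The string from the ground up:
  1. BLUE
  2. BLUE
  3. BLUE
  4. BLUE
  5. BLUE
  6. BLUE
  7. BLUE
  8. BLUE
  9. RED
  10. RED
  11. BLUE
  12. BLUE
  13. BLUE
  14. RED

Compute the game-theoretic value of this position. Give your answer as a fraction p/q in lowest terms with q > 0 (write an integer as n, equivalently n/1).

v_1 [B]  L=[0]  R=[∅]  so 1
v_2 [BB]  L=[0 1]  R=[∅]  so 2
v_3 [BBB]  L=[0 1 2]  R=[∅]  so 3
v_4 [BBBB]  L=[0 1 2 3]  R=[∅]  so 4
v_5 [BBBBB]  L=[0 1 2 3 4]  R=[∅]  so 5
v_6 [BBBBBB]  L=[0 1 2 3 4 5]  R=[∅]  so 6
v_7 [BBBBBBB]  L=[0 1 2 3 4 5 6]  R=[∅]  so 7
v_8 [BBBBBBBB]  L=[0 1 2 3 4 5 6 7]  R=[∅]  so 8
v_9 [BBBBBBBBR]  L=[0 1 2 3 4 5 6 7]  R=[8]  so 15/2
v_10 [BBBBBBBBRR]  L=[0 1 2 3 4 5 6 7]  R=[15/2 8]  so 29/4
v_11 [BBBBBBBBRRB]  L=[0 1 2 3 4 5 6 7 29/4]  R=[15/2 8]  so 59/8
v_12 [BBBBBBBBRRBB]  L=[0 1 2 3 4 5 6 7 29/4 59/8]  R=[15/2 8]  so 119/16
v_13 [BBBBBBBBRRBBB]  L=[0 1 2 3 4 5 6 7 29/4 59/8 119/16]  R=[15/2 8]  so 239/32
v_14 [BBBBBBBBRRBBBR]  L=[0 1 2 3 4 5 6 7 29/4 59/8 119/16]  R=[239/32 15/2 8]  so 477/64

477/64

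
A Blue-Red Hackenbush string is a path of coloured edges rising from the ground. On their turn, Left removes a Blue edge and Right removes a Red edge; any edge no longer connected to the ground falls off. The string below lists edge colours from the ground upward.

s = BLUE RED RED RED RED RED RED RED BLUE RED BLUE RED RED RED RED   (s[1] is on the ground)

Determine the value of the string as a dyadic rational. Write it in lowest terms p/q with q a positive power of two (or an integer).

Recurse on prefixes of the 15-edge string BLUE RED RED RED RED RED RED RED BLUE RED BLUE RED RED RED RED:
1 of 15 · B · max L 0 · min R +∞ -> 1
2 of 15 · BR · max L 0 · min R 1 -> 1/2
3 of 15 · BRR · max L 0 · min R 1/2 -> 1/4
4 of 15 · BRRR · max L 0 · min R 1/4 -> 1/8
5 of 15 · BRRRR · max L 0 · min R 1/8 -> 1/16
6 of 15 · BRRRRR · max L 0 · min R 1/16 -> 1/32
7 of 15 · BRRRRRR · max L 0 · min R 1/32 -> 1/64
8 of 15 · BRRRRRRR · max L 0 · min R 1/64 -> 1/128
9 of 15 · BRRRRRRRB · max L 1/128 · min R 1/64 -> 3/256
10 of 15 · BRRRRRRRBR · max L 1/128 · min R 3/256 -> 5/512
11 of 15 · BRRRRRRRBRB · max L 5/512 · min R 3/256 -> 11/1024
12 of 15 · BRRRRRRRBRBR · max L 5/512 · min R 11/1024 -> 21/2048
13 of 15 · BRRRRRRRBRBRR · max L 5/512 · min R 21/2048 -> 41/4096
14 of 15 · BRRRRRRRBRBRRR · max L 5/512 · min R 41/4096 -> 81/8192
15 of 15 · BRRRRRRRBRBRRRR · max L 5/512 · min R 81/8192 -> 161/16384

161/16384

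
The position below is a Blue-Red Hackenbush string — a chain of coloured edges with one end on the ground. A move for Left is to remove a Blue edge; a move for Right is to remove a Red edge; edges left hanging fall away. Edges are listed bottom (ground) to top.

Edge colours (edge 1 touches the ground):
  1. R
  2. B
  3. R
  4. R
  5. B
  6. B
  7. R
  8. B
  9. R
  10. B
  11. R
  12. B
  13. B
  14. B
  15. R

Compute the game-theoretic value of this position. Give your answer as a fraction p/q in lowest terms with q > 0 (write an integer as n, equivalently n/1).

Recurse on prefixes of the 15-edge string R B R R B B R B R B R B B B R:
1 of 15 · R · max L −∞ · min R 0 so -1
2 of 15 · RB · max L -1 · min R 0 so -1/2
3 of 15 · RBR · max L -1 · min R -1/2 so -3/4
4 of 15 · RBRR · max L -1 · min R -3/4 so -7/8
5 of 15 · RBRRB · max L -7/8 · min R -3/4 so -13/16
6 of 15 · RBRRBB · max L -13/16 · min R -3/4 so -25/32
7 of 15 · RBRRBBR · max L -13/16 · min R -25/32 so -51/64
8 of 15 · RBRRBBRB · max L -51/64 · min R -25/32 so -101/128
9 of 15 · RBRRBBRBR · max L -51/64 · min R -101/128 so -203/256
10 of 15 · RBRRBBRBRB · max L -203/256 · min R -101/128 so -405/512
11 of 15 · RBRRBBRBRBR · max L -203/256 · min R -405/512 so -811/1024
12 of 15 · RBRRBBRBRBRB · max L -811/1024 · min R -405/512 so -1621/2048
13 of 15 · RBRRBBRBRBRBB · max L -1621/2048 · min R -405/512 so -3241/4096
14 of 15 · RBRRBBRBRBRBBB · max L -3241/4096 · min R -405/512 so -6481/8192
15 of 15 · RBRRBBRBRBRBBBR · max L -3241/4096 · min R -6481/8192 so -12963/16384

-12963/16384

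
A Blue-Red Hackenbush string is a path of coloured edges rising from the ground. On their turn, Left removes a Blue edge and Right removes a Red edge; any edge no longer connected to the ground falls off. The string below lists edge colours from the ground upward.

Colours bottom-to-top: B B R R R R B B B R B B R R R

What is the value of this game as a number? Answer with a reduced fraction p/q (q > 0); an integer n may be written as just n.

9137/8192

Prefix values for B B R R R R B B B R B B R R R via {L|R} + simplicity:
1 of 15 · B · max L 0 · min R +∞ ⇒ 1
2 of 15 · BB · max L 1 · min R +∞ ⇒ 2
3 of 15 · BBR · max L 1 · min R 2 ⇒ 3/2
4 of 15 · BBRR · max L 1 · min R 3/2 ⇒ 5/4
5 of 15 · BBRRR · max L 1 · min R 5/4 ⇒ 9/8
6 of 15 · BBRRRR · max L 1 · min R 9/8 ⇒ 17/16
7 of 15 · BBRRRRB · max L 17/16 · min R 9/8 ⇒ 35/32
8 of 15 · BBRRRRBB · max L 35/32 · min R 9/8 ⇒ 71/64
9 of 15 · BBRRRRBBB · max L 71/64 · min R 9/8 ⇒ 143/128
10 of 15 · BBRRRRBBBR · max L 71/64 · min R 143/128 ⇒ 285/256
11 of 15 · BBRRRRBBBRB · max L 285/256 · min R 143/128 ⇒ 571/512
12 of 15 · BBRRRRBBBRBB · max L 571/512 · min R 143/128 ⇒ 1143/1024
13 of 15 · BBRRRRBBBRBBR · max L 571/512 · min R 1143/1024 ⇒ 2285/2048
14 of 15 · BBRRRRBBBRBBRR · max L 571/512 · min R 2285/2048 ⇒ 4569/4096
15 of 15 · BBRRRRBBBRBBRRR · max L 571/512 · min R 4569/4096 ⇒ 9137/8192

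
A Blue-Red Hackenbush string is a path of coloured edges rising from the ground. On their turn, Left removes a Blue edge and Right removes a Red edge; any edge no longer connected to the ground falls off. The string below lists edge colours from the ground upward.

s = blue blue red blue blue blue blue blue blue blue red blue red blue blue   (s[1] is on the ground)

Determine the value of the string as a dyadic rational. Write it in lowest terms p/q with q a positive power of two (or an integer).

16343/8192

value(b) = { 0 | — } gives 1
value(bb) = { 0, 1 | — } gives 2
value(bbr) = { 0, 1 | 2 } gives 3/2
value(bbrb) = { 0, 1, 3/2 | 2 } gives 7/4
value(bbrbb) = { 0, 1, 3/2, 7/4 | 2 } gives 15/8
value(bbrbbb) = { 0, 1, 3/2, 7/4, 15/8 | 2 } gives 31/16
value(bbrbbbb) = { 0, 1, 3/2, 7/4, 15/8, 31/16 | 2 } gives 63/32
value(bbrbbbbb) = { 0, 1, 3/2, 7/4, 15/8, 31/16, 63/32 | 2 } gives 127/64
value(bbrbbbbbb) = { 0, 1, 3/2, 7/4, 15/8, 31/16, 63/32, 127/64 | 2 } gives 255/128
value(bbrbbbbbbb) = { 0, 1, 3/2, 7/4, 15/8, 31/16, 63/32, 127/64, 255/128 | 2 } gives 511/256
value(bbrbbbbbbbr) = { 0, 1, 3/2, 7/4, 15/8, 31/16, 63/32, 127/64, 255/128 | 511/256, 2 } gives 1021/512
value(bbrbbbbbbbrb) = { 0, 1, 3/2, 7/4, 15/8, 31/16, 63/32, 127/64, 255/128, 1021/512 | 511/256, 2 } gives 2043/1024
value(bbrbbbbbbbrbr) = { 0, 1, 3/2, 7/4, 15/8, 31/16, 63/32, 127/64, 255/128, 1021/512 | 2043/1024, 511/256, 2 } gives 4085/2048
value(bbrbbbbbbbrbrb) = { 0, 1, 3/2, 7/4, 15/8, 31/16, 63/32, 127/64, 255/128, 1021/512, 4085/2048 | 2043/1024, 511/256, 2 } gives 8171/4096
value(bbrbbbbbbbrbrbb) = { 0, 1, 3/2, 7/4, 15/8, 31/16, 63/32, 127/64, 255/128, 1021/512, 4085/2048, 8171/4096 | 2043/1024, 511/256, 2 } gives 16343/8192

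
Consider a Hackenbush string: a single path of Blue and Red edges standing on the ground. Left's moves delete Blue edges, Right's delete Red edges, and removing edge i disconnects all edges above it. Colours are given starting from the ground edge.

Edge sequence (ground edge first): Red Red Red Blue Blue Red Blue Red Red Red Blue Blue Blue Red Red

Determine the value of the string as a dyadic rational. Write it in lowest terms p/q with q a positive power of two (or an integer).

-9671/4096

R: Left {  }, Right { 0 } = simplest -1
RR: Left {  }, Right { -1,0 } = simplest -2
RRR: Left {  }, Right { -2,-1,0 } = simplest -3
RRRB: Left { -3 }, Right { -2,-1,0 } = simplest -5/2
RRRBB: Left { -3,-5/2 }, Right { -2,-1,0 } = simplest -9/4
RRRBBR: Left { -3,-5/2 }, Right { -9/4,-2,-1,0 } = simplest -19/8
RRRBBRB: Left { -3,-5/2,-19/8 }, Right { -9/4,-2,-1,0 } = simplest -37/16
RRRBBRBR: Left { -3,-5/2,-19/8 }, Right { -37/16,-9/4,-2,-1,0 } = simplest -75/32
RRRBBRBRR: Left { -3,-5/2,-19/8 }, Right { -75/32,-37/16,-9/4,-2,-1,0 } = simplest -151/64
RRRBBRBRRR: Left { -3,-5/2,-19/8 }, Right { -151/64,-75/32,-37/16,-9/4,-2,-1,0 } = simplest -303/128
RRRBBRBRRRB: Left { -3,-5/2,-19/8,-303/128 }, Right { -151/64,-75/32,-37/16,-9/4,-2,-1,0 } = simplest -605/256
RRRBBRBRRRBB: Left { -3,-5/2,-19/8,-303/128,-605/256 }, Right { -151/64,-75/32,-37/16,-9/4,-2,-1,0 } = simplest -1209/512
RRRBBRBRRRBBB: Left { -3,-5/2,-19/8,-303/128,-605/256,-1209/512 }, Right { -151/64,-75/32,-37/16,-9/4,-2,-1,0 } = simplest -2417/1024
RRRBBRBRRRBBBR: Left { -3,-5/2,-19/8,-303/128,-605/256,-1209/512 }, Right { -2417/1024,-151/64,-75/32,-37/16,-9/4,-2,-1,0 } = simplest -4835/2048
RRRBBRBRRRBBBRR: Left { -3,-5/2,-19/8,-303/128,-605/256,-1209/512 }, Right { -4835/2048,-2417/1024,-151/64,-75/32,-37/16,-9/4,-2,-1,0 } = simplest -9671/4096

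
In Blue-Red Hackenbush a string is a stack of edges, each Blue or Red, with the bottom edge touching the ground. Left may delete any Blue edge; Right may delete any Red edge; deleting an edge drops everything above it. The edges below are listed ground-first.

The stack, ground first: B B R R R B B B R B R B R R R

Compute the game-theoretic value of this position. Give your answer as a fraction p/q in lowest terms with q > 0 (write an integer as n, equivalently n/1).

10065/8192

G_1 [B]  L=[0]  R=[—]  gives 1
G_2 [BB]  L=[0, 1]  R=[—]  gives 2
G_3 [BBR]  L=[0, 1]  R=[2]  gives 3/2
G_4 [BBRR]  L=[0, 1]  R=[3/2, 2]  gives 5/4
G_5 [BBRRR]  L=[0, 1]  R=[5/4, 3/2, 2]  gives 9/8
G_6 [BBRRRB]  L=[0, 1, 9/8]  R=[5/4, 3/2, 2]  gives 19/16
G_7 [BBRRRBB]  L=[0, 1, 9/8, 19/16]  R=[5/4, 3/2, 2]  gives 39/32
G_8 [BBRRRBBB]  L=[0, 1, 9/8, 19/16, 39/32]  R=[5/4, 3/2, 2]  gives 79/64
G_9 [BBRRRBBBR]  L=[0, 1, 9/8, 19/16, 39/32]  R=[79/64, 5/4, 3/2, 2]  gives 157/128
G_10 [BBRRRBBBRB]  L=[0, 1, 9/8, 19/16, 39/32, 157/128]  R=[79/64, 5/4, 3/2, 2]  gives 315/256
G_11 [BBRRRBBBRBR]  L=[0, 1, 9/8, 19/16, 39/32, 157/128]  R=[315/256, 79/64, 5/4, 3/2, 2]  gives 629/512
G_12 [BBRRRBBBRBRB]  L=[0, 1, 9/8, 19/16, 39/32, 157/128, 629/512]  R=[315/256, 79/64, 5/4, 3/2, 2]  gives 1259/1024
G_13 [BBRRRBBBRBRBR]  L=[0, 1, 9/8, 19/16, 39/32, 157/128, 629/512]  R=[1259/1024, 315/256, 79/64, 5/4, 3/2, 2]  gives 2517/2048
G_14 [BBRRRBBBRBRBRR]  L=[0, 1, 9/8, 19/16, 39/32, 157/128, 629/512]  R=[2517/2048, 1259/1024, 315/256, 79/64, 5/4, 3/2, 2]  gives 5033/4096
G_15 [BBRRRBBBRBRBRRR]  L=[0, 1, 9/8, 19/16, 39/32, 157/128, 629/512]  R=[5033/4096, 2517/2048, 1259/1024, 315/256, 79/64, 5/4, 3/2, 2]  gives 10065/8192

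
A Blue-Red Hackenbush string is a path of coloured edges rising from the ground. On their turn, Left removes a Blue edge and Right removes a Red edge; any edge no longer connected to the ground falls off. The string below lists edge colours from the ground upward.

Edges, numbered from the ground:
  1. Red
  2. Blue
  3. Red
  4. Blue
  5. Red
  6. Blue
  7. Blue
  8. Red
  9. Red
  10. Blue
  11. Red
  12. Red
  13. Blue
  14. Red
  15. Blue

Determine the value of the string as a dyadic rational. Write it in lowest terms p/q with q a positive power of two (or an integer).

R: Left { (no moves) }, Right { 0 } = simplest -1
RB: Left { -1 }, Right { 0 } = simplest -1/2
RBR: Left { -1 }, Right { -1/2; 0 } = simplest -3/4
RBRB: Left { -1; -3/4 }, Right { -1/2; 0 } = simplest -5/8
RBRBR: Left { -1; -3/4 }, Right { -5/8; -1/2; 0 } = simplest -11/16
RBRBRB: Left { -1; -3/4; -11/16 }, Right { -5/8; -1/2; 0 } = simplest -21/32
RBRBRBB: Left { -1; -3/4; -11/16; -21/32 }, Right { -5/8; -1/2; 0 } = simplest -41/64
RBRBRBBR: Left { -1; -3/4; -11/16; -21/32 }, Right { -41/64; -5/8; -1/2; 0 } = simplest -83/128
RBRBRBBRR: Left { -1; -3/4; -11/16; -21/32 }, Right { -83/128; -41/64; -5/8; -1/2; 0 } = simplest -167/256
RBRBRBBRRB: Left { -1; -3/4; -11/16; -21/32; -167/256 }, Right { -83/128; -41/64; -5/8; -1/2; 0 } = simplest -333/512
RBRBRBBRRBR: Left { -1; -3/4; -11/16; -21/32; -167/256 }, Right { -333/512; -83/128; -41/64; -5/8; -1/2; 0 } = simplest -667/1024
RBRBRBBRRBRR: Left { -1; -3/4; -11/16; -21/32; -167/256 }, Right { -667/1024; -333/512; -83/128; -41/64; -5/8; -1/2; 0 } = simplest -1335/2048
RBRBRBBRRBRRB: Left { -1; -3/4; -11/16; -21/32; -167/256; -1335/2048 }, Right { -667/1024; -333/512; -83/128; -41/64; -5/8; -1/2; 0 } = simplest -2669/4096
RBRBRBBRRBRRBR: Left { -1; -3/4; -11/16; -21/32; -167/256; -1335/2048 }, Right { -2669/4096; -667/1024; -333/512; -83/128; -41/64; -5/8; -1/2; 0 } = simplest -5339/8192
RBRBRBBRRBRRBRB: Left { -1; -3/4; -11/16; -21/32; -167/256; -1335/2048; -5339/8192 }, Right { -2669/4096; -667/1024; -333/512; -83/128; -41/64; -5/8; -1/2; 0 } = simplest -10677/16384

-10677/16384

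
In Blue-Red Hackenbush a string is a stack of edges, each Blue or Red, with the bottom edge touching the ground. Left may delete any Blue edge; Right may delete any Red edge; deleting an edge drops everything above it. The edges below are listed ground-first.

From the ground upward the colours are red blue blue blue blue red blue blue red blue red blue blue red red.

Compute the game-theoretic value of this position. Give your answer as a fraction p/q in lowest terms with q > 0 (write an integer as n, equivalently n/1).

Prefix values for red blue blue blue blue red blue blue red blue red blue blue red red via {L|R} + simplicity:
r: Left { none }, Right { 0 } gives simplest -1
rb: Left { -1 }, Right { 0 } gives simplest -1/2
rbb: Left { -1; -1/2 }, Right { 0 } gives simplest -1/4
rbbb: Left { -1; -1/2; -1/4 }, Right { 0 } gives simplest -1/8
rbbbb: Left { -1; -1/2; -1/4; -1/8 }, Right { 0 } gives simplest -1/16
rbbbbr: Left { -1; -1/2; -1/4; -1/8 }, Right { -1/16; 0 } gives simplest -3/32
rbbbbrb: Left { -1; -1/2; -1/4; -1/8; -3/32 }, Right { -1/16; 0 } gives simplest -5/64
rbbbbrbb: Left { -1; -1/2; -1/4; -1/8; -3/32; -5/64 }, Right { -1/16; 0 } gives simplest -9/128
rbbbbrbbr: Left { -1; -1/2; -1/4; -1/8; -3/32; -5/64 }, Right { -9/128; -1/16; 0 } gives simplest -19/256
rbbbbrbbrb: Left { -1; -1/2; -1/4; -1/8; -3/32; -5/64; -19/256 }, Right { -9/128; -1/16; 0 } gives simplest -37/512
rbbbbrbbrbr: Left { -1; -1/2; -1/4; -1/8; -3/32; -5/64; -19/256 }, Right { -37/512; -9/128; -1/16; 0 } gives simplest -75/1024
rbbbbrbbrbrb: Left { -1; -1/2; -1/4; -1/8; -3/32; -5/64; -19/256; -75/1024 }, Right { -37/512; -9/128; -1/16; 0 } gives simplest -149/2048
rbbbbrbbrbrbb: Left { -1; -1/2; -1/4; -1/8; -3/32; -5/64; -19/256; -75/1024; -149/2048 }, Right { -37/512; -9/128; -1/16; 0 } gives simplest -297/4096
rbbbbrbbrbrbbr: Left { -1; -1/2; -1/4; -1/8; -3/32; -5/64; -19/256; -75/1024; -149/2048 }, Right { -297/4096; -37/512; -9/128; -1/16; 0 } gives simplest -595/8192
rbbbbrbbrbrbbrr: Left { -1; -1/2; -1/4; -1/8; -3/32; -5/64; -19/256; -75/1024; -149/2048 }, Right { -595/8192; -297/4096; -37/512; -9/128; -1/16; 0 } gives simplest -1191/16384

-1191/16384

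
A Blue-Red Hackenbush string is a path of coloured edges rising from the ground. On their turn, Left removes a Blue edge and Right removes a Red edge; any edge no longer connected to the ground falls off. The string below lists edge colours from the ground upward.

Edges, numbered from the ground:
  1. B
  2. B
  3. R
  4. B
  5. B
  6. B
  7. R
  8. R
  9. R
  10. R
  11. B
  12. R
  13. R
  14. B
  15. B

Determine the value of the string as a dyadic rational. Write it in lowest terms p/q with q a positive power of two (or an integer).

15399/8192

Build val(s[:k]) for k = 1..15, string s = B B R B B B R R R R B R R B B.
val_1 [B]  L=[0]  R=[none]  — 1
val_2 [BB]  L=[0 1]  R=[none]  — 2
val_3 [BBR]  L=[0 1]  R=[2]  — 3/2
val_4 [BBRB]  L=[0 1 3/2]  R=[2]  — 7/4
val_5 [BBRBB]  L=[0 1 3/2 7/4]  R=[2]  — 15/8
val_6 [BBRBBB]  L=[0 1 3/2 7/4 15/8]  R=[2]  — 31/16
val_7 [BBRBBBR]  L=[0 1 3/2 7/4 15/8]  R=[31/16 2]  — 61/32
val_8 [BBRBBBRR]  L=[0 1 3/2 7/4 15/8]  R=[61/32 31/16 2]  — 121/64
val_9 [BBRBBBRRR]  L=[0 1 3/2 7/4 15/8]  R=[121/64 61/32 31/16 2]  — 241/128
val_10 [BBRBBBRRRR]  L=[0 1 3/2 7/4 15/8]  R=[241/128 121/64 61/32 31/16 2]  — 481/256
val_11 [BBRBBBRRRRB]  L=[0 1 3/2 7/4 15/8 481/256]  R=[241/128 121/64 61/32 31/16 2]  — 963/512
val_12 [BBRBBBRRRRBR]  L=[0 1 3/2 7/4 15/8 481/256]  R=[963/512 241/128 121/64 61/32 31/16 2]  — 1925/1024
val_13 [BBRBBBRRRRBRR]  L=[0 1 3/2 7/4 15/8 481/256]  R=[1925/1024 963/512 241/128 121/64 61/32 31/16 2]  — 3849/2048
val_14 [BBRBBBRRRRBRRB]  L=[0 1 3/2 7/4 15/8 481/256 3849/2048]  R=[1925/1024 963/512 241/128 121/64 61/32 31/16 2]  — 7699/4096
val_15 [BBRBBBRRRRBRRBB]  L=[0 1 3/2 7/4 15/8 481/256 3849/2048 7699/4096]  R=[1925/1024 963/512 241/128 121/64 61/32 31/16 2]  — 15399/8192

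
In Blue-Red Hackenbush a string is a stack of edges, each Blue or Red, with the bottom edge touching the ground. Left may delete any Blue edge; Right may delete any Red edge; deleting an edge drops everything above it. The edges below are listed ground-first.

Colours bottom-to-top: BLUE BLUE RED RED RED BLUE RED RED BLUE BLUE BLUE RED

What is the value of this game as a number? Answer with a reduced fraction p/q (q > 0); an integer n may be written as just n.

Prefix values for BLUE BLUE RED RED RED BLUE RED RED BLUE BLUE BLUE RED via {L|R} + simplicity:
1 of 12 · B · max L 0 · min R +∞ -> 1
2 of 12 · BB · max L 1 · min R +∞ -> 2
3 of 12 · BBR · max L 1 · min R 2 -> 3/2
4 of 12 · BBRR · max L 1 · min R 3/2 -> 5/4
5 of 12 · BBRRR · max L 1 · min R 5/4 -> 9/8
6 of 12 · BBRRRB · max L 9/8 · min R 5/4 -> 19/16
7 of 12 · BBRRRBR · max L 9/8 · min R 19/16 -> 37/32
8 of 12 · BBRRRBRR · max L 9/8 · min R 37/32 -> 73/64
9 of 12 · BBRRRBRRB · max L 73/64 · min R 37/32 -> 147/128
10 of 12 · BBRRRBRRBB · max L 147/128 · min R 37/32 -> 295/256
11 of 12 · BBRRRBRRBBB · max L 295/256 · min R 37/32 -> 591/512
12 of 12 · BBRRRBRRBBBR · max L 295/256 · min R 591/512 -> 1181/1024

1181/1024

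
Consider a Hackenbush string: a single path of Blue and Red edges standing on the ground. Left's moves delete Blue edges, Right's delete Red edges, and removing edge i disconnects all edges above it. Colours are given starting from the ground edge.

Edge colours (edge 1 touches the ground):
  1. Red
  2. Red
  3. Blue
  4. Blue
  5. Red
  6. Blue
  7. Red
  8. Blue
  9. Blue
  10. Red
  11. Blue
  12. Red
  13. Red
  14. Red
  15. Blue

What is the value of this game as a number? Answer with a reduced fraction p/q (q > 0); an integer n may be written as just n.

-10845/8192

value(R) = {  | 0 } -> -1
value(RR) = {  | -1, 0 } -> -2
value(RRB) = { -2 | -1, 0 } -> -3/2
value(RRBB) = { -2, -3/2 | -1, 0 } -> -5/4
value(RRBBR) = { -2, -3/2 | -5/4, -1, 0 } -> -11/8
value(RRBBRB) = { -2, -3/2, -11/8 | -5/4, -1, 0 } -> -21/16
value(RRBBRBR) = { -2, -3/2, -11/8 | -21/16, -5/4, -1, 0 } -> -43/32
value(RRBBRBRB) = { -2, -3/2, -11/8, -43/32 | -21/16, -5/4, -1, 0 } -> -85/64
value(RRBBRBRBB) = { -2, -3/2, -11/8, -43/32, -85/64 | -21/16, -5/4, -1, 0 } -> -169/128
value(RRBBRBRBBR) = { -2, -3/2, -11/8, -43/32, -85/64 | -169/128, -21/16, -5/4, -1, 0 } -> -339/256
value(RRBBRBRBBRB) = { -2, -3/2, -11/8, -43/32, -85/64, -339/256 | -169/128, -21/16, -5/4, -1, 0 } -> -677/512
value(RRBBRBRBBRBR) = { -2, -3/2, -11/8, -43/32, -85/64, -339/256 | -677/512, -169/128, -21/16, -5/4, -1, 0 } -> -1355/1024
value(RRBBRBRBBRBRR) = { -2, -3/2, -11/8, -43/32, -85/64, -339/256 | -1355/1024, -677/512, -169/128, -21/16, -5/4, -1, 0 } -> -2711/2048
value(RRBBRBRBBRBRRR) = { -2, -3/2, -11/8, -43/32, -85/64, -339/256 | -2711/2048, -1355/1024, -677/512, -169/128, -21/16, -5/4, -1, 0 } -> -5423/4096
value(RRBBRBRBBRBRRRB) = { -2, -3/2, -11/8, -43/32, -85/64, -339/256, -5423/4096 | -2711/2048, -1355/1024, -677/512, -169/128, -21/16, -5/4, -1, 0 } -> -10845/8192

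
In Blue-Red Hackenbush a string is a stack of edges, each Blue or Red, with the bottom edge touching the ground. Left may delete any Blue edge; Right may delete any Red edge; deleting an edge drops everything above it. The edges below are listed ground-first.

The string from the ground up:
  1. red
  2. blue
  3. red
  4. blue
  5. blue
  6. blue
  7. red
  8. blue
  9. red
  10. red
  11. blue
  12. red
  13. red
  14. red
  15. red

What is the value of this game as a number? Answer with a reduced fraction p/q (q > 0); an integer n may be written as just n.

Recurse on prefixes of the 15-edge string red blue red blue blue blue red blue red red blue red red red red:
G(r) = { (no moves) | 0 } ⇒ -1
G(rb) = { -1 | 0 } ⇒ -1/2
G(rbr) = { -1 | -1/2,0 } ⇒ -3/4
G(rbrb) = { -1,-3/4 | -1/2,0 } ⇒ -5/8
G(rbrbb) = { -1,-3/4,-5/8 | -1/2,0 } ⇒ -9/16
G(rbrbbb) = { -1,-3/4,-5/8,-9/16 | -1/2,0 } ⇒ -17/32
G(rbrbbbr) = { -1,-3/4,-5/8,-9/16 | -17/32,-1/2,0 } ⇒ -35/64
G(rbrbbbrb) = { -1,-3/4,-5/8,-9/16,-35/64 | -17/32,-1/2,0 } ⇒ -69/128
G(rbrbbbrbr) = { -1,-3/4,-5/8,-9/16,-35/64 | -69/128,-17/32,-1/2,0 } ⇒ -139/256
G(rbrbbbrbrr) = { -1,-3/4,-5/8,-9/16,-35/64 | -139/256,-69/128,-17/32,-1/2,0 } ⇒ -279/512
G(rbrbbbrbrrb) = { -1,-3/4,-5/8,-9/16,-35/64,-279/512 | -139/256,-69/128,-17/32,-1/2,0 } ⇒ -557/1024
G(rbrbbbrbrrbr) = { -1,-3/4,-5/8,-9/16,-35/64,-279/512 | -557/1024,-139/256,-69/128,-17/32,-1/2,0 } ⇒ -1115/2048
G(rbrbbbrbrrbrr) = { -1,-3/4,-5/8,-9/16,-35/64,-279/512 | -1115/2048,-557/1024,-139/256,-69/128,-17/32,-1/2,0 } ⇒ -2231/4096
G(rbrbbbrbrrbrrr) = { -1,-3/4,-5/8,-9/16,-35/64,-279/512 | -2231/4096,-1115/2048,-557/1024,-139/256,-69/128,-17/32,-1/2,0 } ⇒ -4463/8192
G(rbrbbbrbrrbrrrr) = { -1,-3/4,-5/8,-9/16,-35/64,-279/512 | -4463/8192,-2231/4096,-1115/2048,-557/1024,-139/256,-69/128,-17/32,-1/2,0 } ⇒ -8927/16384

-8927/16384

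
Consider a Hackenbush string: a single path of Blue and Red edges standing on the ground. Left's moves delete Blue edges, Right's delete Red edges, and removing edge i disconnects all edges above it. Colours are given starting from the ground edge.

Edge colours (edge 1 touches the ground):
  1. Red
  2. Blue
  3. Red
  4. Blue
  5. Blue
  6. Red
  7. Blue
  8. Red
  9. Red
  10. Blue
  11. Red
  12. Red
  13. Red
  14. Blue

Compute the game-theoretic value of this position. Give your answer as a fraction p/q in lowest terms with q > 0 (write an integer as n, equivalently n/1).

Recurse on prefixes of the 14-edge string Red Blue Red Blue Blue Red Blue Red Red Blue Red Red Red Blue:
value_1 [R]  L=[—]  R=[0]  ⇒ -1
value_2 [RB]  L=[-1]  R=[0]  ⇒ -1/2
value_3 [RBR]  L=[-1]  R=[-1/2,0]  ⇒ -3/4
value_4 [RBRB]  L=[-1,-3/4]  R=[-1/2,0]  ⇒ -5/8
value_5 [RBRBB]  L=[-1,-3/4,-5/8]  R=[-1/2,0]  ⇒ -9/16
value_6 [RBRBBR]  L=[-1,-3/4,-5/8]  R=[-9/16,-1/2,0]  ⇒ -19/32
value_7 [RBRBBRB]  L=[-1,-3/4,-5/8,-19/32]  R=[-9/16,-1/2,0]  ⇒ -37/64
value_8 [RBRBBRBR]  L=[-1,-3/4,-5/8,-19/32]  R=[-37/64,-9/16,-1/2,0]  ⇒ -75/128
value_9 [RBRBBRBRR]  L=[-1,-3/4,-5/8,-19/32]  R=[-75/128,-37/64,-9/16,-1/2,0]  ⇒ -151/256
value_10 [RBRBBRBRRB]  L=[-1,-3/4,-5/8,-19/32,-151/256]  R=[-75/128,-37/64,-9/16,-1/2,0]  ⇒ -301/512
value_11 [RBRBBRBRRBR]  L=[-1,-3/4,-5/8,-19/32,-151/256]  R=[-301/512,-75/128,-37/64,-9/16,-1/2,0]  ⇒ -603/1024
value_12 [RBRBBRBRRBRR]  L=[-1,-3/4,-5/8,-19/32,-151/256]  R=[-603/1024,-301/512,-75/128,-37/64,-9/16,-1/2,0]  ⇒ -1207/2048
value_13 [RBRBBRBRRBRRR]  L=[-1,-3/4,-5/8,-19/32,-151/256]  R=[-1207/2048,-603/1024,-301/512,-75/128,-37/64,-9/16,-1/2,0]  ⇒ -2415/4096
value_14 [RBRBBRBRRBRRRB]  L=[-1,-3/4,-5/8,-19/32,-151/256,-2415/4096]  R=[-1207/2048,-603/1024,-301/512,-75/128,-37/64,-9/16,-1/2,0]  ⇒ -4829/8192

-4829/8192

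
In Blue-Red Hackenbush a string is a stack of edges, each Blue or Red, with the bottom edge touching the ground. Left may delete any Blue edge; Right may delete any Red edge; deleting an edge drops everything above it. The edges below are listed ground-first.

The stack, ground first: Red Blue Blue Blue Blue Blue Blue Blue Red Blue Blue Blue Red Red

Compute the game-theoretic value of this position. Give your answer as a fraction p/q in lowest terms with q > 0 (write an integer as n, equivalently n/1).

-71/8192

R: Left { (no moves) }, Right { 0 } — simplest -1
RB: Left { -1 }, Right { 0 } — simplest -1/2
RBB: Left { -1; -1/2 }, Right { 0 } — simplest -1/4
RBBB: Left { -1; -1/2; -1/4 }, Right { 0 } — simplest -1/8
RBBBB: Left { -1; -1/2; -1/4; -1/8 }, Right { 0 } — simplest -1/16
RBBBBB: Left { -1; -1/2; -1/4; -1/8; -1/16 }, Right { 0 } — simplest -1/32
RBBBBBB: Left { -1; -1/2; -1/4; -1/8; -1/16; -1/32 }, Right { 0 } — simplest -1/64
RBBBBBBB: Left { -1; -1/2; -1/4; -1/8; -1/16; -1/32; -1/64 }, Right { 0 } — simplest -1/128
RBBBBBBBR: Left { -1; -1/2; -1/4; -1/8; -1/16; -1/32; -1/64 }, Right { -1/128; 0 } — simplest -3/256
RBBBBBBBRB: Left { -1; -1/2; -1/4; -1/8; -1/16; -1/32; -1/64; -3/256 }, Right { -1/128; 0 } — simplest -5/512
RBBBBBBBRBB: Left { -1; -1/2; -1/4; -1/8; -1/16; -1/32; -1/64; -3/256; -5/512 }, Right { -1/128; 0 } — simplest -9/1024
RBBBBBBBRBBB: Left { -1; -1/2; -1/4; -1/8; -1/16; -1/32; -1/64; -3/256; -5/512; -9/1024 }, Right { -1/128; 0 } — simplest -17/2048
RBBBBBBBRBBBR: Left { -1; -1/2; -1/4; -1/8; -1/16; -1/32; -1/64; -3/256; -5/512; -9/1024 }, Right { -17/2048; -1/128; 0 } — simplest -35/4096
RBBBBBBBRBBBRR: Left { -1; -1/2; -1/4; -1/8; -1/16; -1/32; -1/64; -3/256; -5/512; -9/1024 }, Right { -35/4096; -17/2048; -1/128; 0 } — simplest -71/8192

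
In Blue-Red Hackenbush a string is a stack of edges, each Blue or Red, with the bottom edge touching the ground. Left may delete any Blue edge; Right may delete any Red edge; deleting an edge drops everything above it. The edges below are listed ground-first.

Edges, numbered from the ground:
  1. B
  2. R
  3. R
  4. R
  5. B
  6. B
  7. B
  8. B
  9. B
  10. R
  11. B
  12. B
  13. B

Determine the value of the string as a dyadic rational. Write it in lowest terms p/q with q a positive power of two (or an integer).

Recurse on prefixes of the 13-edge string B R R R B B B B B R B B B:
edge 1 of 13 (B): { 0 | (no moves) } so 1
edge 2 of 13 (R): { 0 | 1 } so 1/2
edge 3 of 13 (R): { 0 | 1/2 1 } so 1/4
edge 4 of 13 (R): { 0 | 1/4 1/2 1 } so 1/8
edge 5 of 13 (B): { 0 1/8 | 1/4 1/2 1 } so 3/16
edge 6 of 13 (B): { 0 1/8 3/16 | 1/4 1/2 1 } so 7/32
edge 7 of 13 (B): { 0 1/8 3/16 7/32 | 1/4 1/2 1 } so 15/64
edge 8 of 13 (B): { 0 1/8 3/16 7/32 15/64 | 1/4 1/2 1 } so 31/128
edge 9 of 13 (B): { 0 1/8 3/16 7/32 15/64 31/128 | 1/4 1/2 1 } so 63/256
edge 10 of 13 (R): { 0 1/8 3/16 7/32 15/64 31/128 | 63/256 1/4 1/2 1 } so 125/512
edge 11 of 13 (B): { 0 1/8 3/16 7/32 15/64 31/128 125/512 | 63/256 1/4 1/2 1 } so 251/1024
edge 12 of 13 (B): { 0 1/8 3/16 7/32 15/64 31/128 125/512 251/1024 | 63/256 1/4 1/2 1 } so 503/2048
edge 13 of 13 (B): { 0 1/8 3/16 7/32 15/64 31/128 125/512 251/1024 503/2048 | 63/256 1/4 1/2 1 } so 1007/4096

1007/4096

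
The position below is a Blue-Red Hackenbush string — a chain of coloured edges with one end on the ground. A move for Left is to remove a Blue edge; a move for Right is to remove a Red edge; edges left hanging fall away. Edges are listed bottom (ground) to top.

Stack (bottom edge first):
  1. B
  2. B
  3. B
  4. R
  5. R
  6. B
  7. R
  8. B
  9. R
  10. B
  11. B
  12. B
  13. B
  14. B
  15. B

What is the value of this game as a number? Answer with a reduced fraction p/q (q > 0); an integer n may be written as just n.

9599/4096

Prefix values for B B B R R B R B R B B B B B B via {L|R} + simplicity:
val_1 [B]  L=[0]  R=[·]  — 1
val_2 [BB]  L=[0, 1]  R=[·]  — 2
val_3 [BBB]  L=[0, 1, 2]  R=[·]  — 3
val_4 [BBBR]  L=[0, 1, 2]  R=[3]  — 5/2
val_5 [BBBRR]  L=[0, 1, 2]  R=[5/2, 3]  — 9/4
val_6 [BBBRRB]  L=[0, 1, 2, 9/4]  R=[5/2, 3]  — 19/8
val_7 [BBBRRBR]  L=[0, 1, 2, 9/4]  R=[19/8, 5/2, 3]  — 37/16
val_8 [BBBRRBRB]  L=[0, 1, 2, 9/4, 37/16]  R=[19/8, 5/2, 3]  — 75/32
val_9 [BBBRRBRBR]  L=[0, 1, 2, 9/4, 37/16]  R=[75/32, 19/8, 5/2, 3]  — 149/64
val_10 [BBBRRBRBRB]  L=[0, 1, 2, 9/4, 37/16, 149/64]  R=[75/32, 19/8, 5/2, 3]  — 299/128
val_11 [BBBRRBRBRBB]  L=[0, 1, 2, 9/4, 37/16, 149/64, 299/128]  R=[75/32, 19/8, 5/2, 3]  — 599/256
val_12 [BBBRRBRBRBBB]  L=[0, 1, 2, 9/4, 37/16, 149/64, 299/128, 599/256]  R=[75/32, 19/8, 5/2, 3]  — 1199/512
val_13 [BBBRRBRBRBBBB]  L=[0, 1, 2, 9/4, 37/16, 149/64, 299/128, 599/256, 1199/512]  R=[75/32, 19/8, 5/2, 3]  — 2399/1024
val_14 [BBBRRBRBRBBBBB]  L=[0, 1, 2, 9/4, 37/16, 149/64, 299/128, 599/256, 1199/512, 2399/1024]  R=[75/32, 19/8, 5/2, 3]  — 4799/2048
val_15 [BBBRRBRBRBBBBBB]  L=[0, 1, 2, 9/4, 37/16, 149/64, 299/128, 599/256, 1199/512, 2399/1024, 4799/2048]  R=[75/32, 19/8, 5/2, 3]  — 9599/4096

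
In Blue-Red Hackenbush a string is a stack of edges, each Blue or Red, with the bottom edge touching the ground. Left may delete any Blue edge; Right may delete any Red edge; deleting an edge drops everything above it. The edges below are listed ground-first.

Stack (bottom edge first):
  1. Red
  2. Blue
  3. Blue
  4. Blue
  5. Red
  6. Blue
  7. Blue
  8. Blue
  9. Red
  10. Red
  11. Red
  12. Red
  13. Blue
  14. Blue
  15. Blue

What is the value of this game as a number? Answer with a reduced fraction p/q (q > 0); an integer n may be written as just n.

-2289/16384

val_1 [R]  L=[none]  R=[0]  = -1
val_2 [RB]  L=[-1]  R=[0]  = -1/2
val_3 [RBB]  L=[-1; -1/2]  R=[0]  = -1/4
val_4 [RBBB]  L=[-1; -1/2; -1/4]  R=[0]  = -1/8
val_5 [RBBBR]  L=[-1; -1/2; -1/4]  R=[-1/8; 0]  = -3/16
val_6 [RBBBRB]  L=[-1; -1/2; -1/4; -3/16]  R=[-1/8; 0]  = -5/32
val_7 [RBBBRBB]  L=[-1; -1/2; -1/4; -3/16; -5/32]  R=[-1/8; 0]  = -9/64
val_8 [RBBBRBBB]  L=[-1; -1/2; -1/4; -3/16; -5/32; -9/64]  R=[-1/8; 0]  = -17/128
val_9 [RBBBRBBBR]  L=[-1; -1/2; -1/4; -3/16; -5/32; -9/64]  R=[-17/128; -1/8; 0]  = -35/256
val_10 [RBBBRBBBRR]  L=[-1; -1/2; -1/4; -3/16; -5/32; -9/64]  R=[-35/256; -17/128; -1/8; 0]  = -71/512
val_11 [RBBBRBBBRRR]  L=[-1; -1/2; -1/4; -3/16; -5/32; -9/64]  R=[-71/512; -35/256; -17/128; -1/8; 0]  = -143/1024
val_12 [RBBBRBBBRRRR]  L=[-1; -1/2; -1/4; -3/16; -5/32; -9/64]  R=[-143/1024; -71/512; -35/256; -17/128; -1/8; 0]  = -287/2048
val_13 [RBBBRBBBRRRRB]  L=[-1; -1/2; -1/4; -3/16; -5/32; -9/64; -287/2048]  R=[-143/1024; -71/512; -35/256; -17/128; -1/8; 0]  = -573/4096
val_14 [RBBBRBBBRRRRBB]  L=[-1; -1/2; -1/4; -3/16; -5/32; -9/64; -287/2048; -573/4096]  R=[-143/1024; -71/512; -35/256; -17/128; -1/8; 0]  = -1145/8192
val_15 [RBBBRBBBRRRRBBB]  L=[-1; -1/2; -1/4; -3/16; -5/32; -9/64; -287/2048; -573/4096; -1145/8192]  R=[-143/1024; -71/512; -35/256; -17/128; -1/8; 0]  = -2289/16384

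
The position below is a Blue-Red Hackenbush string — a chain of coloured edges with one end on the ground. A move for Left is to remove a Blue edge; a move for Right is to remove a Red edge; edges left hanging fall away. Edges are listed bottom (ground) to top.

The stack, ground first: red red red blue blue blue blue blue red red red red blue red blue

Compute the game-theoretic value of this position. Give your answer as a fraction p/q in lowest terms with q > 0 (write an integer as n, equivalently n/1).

edge 1 of 15 (red): { ∅ | 0 } -> -1
edge 2 of 15 (red): { ∅ | -1; 0 } -> -2
edge 3 of 15 (red): { ∅ | -2; -1; 0 } -> -3
edge 4 of 15 (blue): { -3 | -2; -1; 0 } -> -5/2
edge 5 of 15 (blue): { -3; -5/2 | -2; -1; 0 } -> -9/4
edge 6 of 15 (blue): { -3; -5/2; -9/4 | -2; -1; 0 } -> -17/8
edge 7 of 15 (blue): { -3; -5/2; -9/4; -17/8 | -2; -1; 0 } -> -33/16
edge 8 of 15 (blue): { -3; -5/2; -9/4; -17/8; -33/16 | -2; -1; 0 } -> -65/32
edge 9 of 15 (red): { -3; -5/2; -9/4; -17/8; -33/16 | -65/32; -2; -1; 0 } -> -131/64
edge 10 of 15 (red): { -3; -5/2; -9/4; -17/8; -33/16 | -131/64; -65/32; -2; -1; 0 } -> -263/128
edge 11 of 15 (red): { -3; -5/2; -9/4; -17/8; -33/16 | -263/128; -131/64; -65/32; -2; -1; 0 } -> -527/256
edge 12 of 15 (red): { -3; -5/2; -9/4; -17/8; -33/16 | -527/256; -263/128; -131/64; -65/32; -2; -1; 0 } -> -1055/512
edge 13 of 15 (blue): { -3; -5/2; -9/4; -17/8; -33/16; -1055/512 | -527/256; -263/128; -131/64; -65/32; -2; -1; 0 } -> -2109/1024
edge 14 of 15 (red): { -3; -5/2; -9/4; -17/8; -33/16; -1055/512 | -2109/1024; -527/256; -263/128; -131/64; -65/32; -2; -1; 0 } -> -4219/2048
edge 15 of 15 (blue): { -3; -5/2; -9/4; -17/8; -33/16; -1055/512; -4219/2048 | -2109/1024; -527/256; -263/128; -131/64; -65/32; -2; -1; 0 } -> -8437/4096

-8437/4096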